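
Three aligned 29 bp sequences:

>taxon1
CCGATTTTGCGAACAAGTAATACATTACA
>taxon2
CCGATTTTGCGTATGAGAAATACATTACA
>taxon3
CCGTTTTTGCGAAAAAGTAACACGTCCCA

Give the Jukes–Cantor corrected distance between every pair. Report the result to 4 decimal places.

taxon1–taxon2: 4/29 sites differ → p ≈ 0.137931, d = −0.75 ln(1 − 0.183908) = 0.152421 ≈ 0.1524.
taxon1–taxon3: 6/29 sites differ → p ≈ 0.206897, d = −0.75 ln(1 − 0.275863) = 0.242081 ≈ 0.2421.
taxon2–taxon3: 9/29 sites differ → p ≈ 0.310345, d = −0.75 ln(1 − 0.413793) = 0.400562 ≈ 0.4006.

d(taxon1,taxon2) = 0.1524, d(taxon1,taxon3) = 0.2421, d(taxon2,taxon3) = 0.4006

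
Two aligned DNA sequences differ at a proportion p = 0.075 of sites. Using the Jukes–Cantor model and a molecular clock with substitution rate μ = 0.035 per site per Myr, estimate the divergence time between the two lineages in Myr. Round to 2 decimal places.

1.13

d = −(3/4) ln(1 − 4p/3) = −0.75 ln(1 − 0.1) = −0.75 ln(0.9)
  = −0.75 × (-0.105361) = 0.079021 substitutions/site.
Under a molecular clock d = 2μt, so t = d/(2μ) = 0.079021 / (2 × 0.035) = 1.13 Myr.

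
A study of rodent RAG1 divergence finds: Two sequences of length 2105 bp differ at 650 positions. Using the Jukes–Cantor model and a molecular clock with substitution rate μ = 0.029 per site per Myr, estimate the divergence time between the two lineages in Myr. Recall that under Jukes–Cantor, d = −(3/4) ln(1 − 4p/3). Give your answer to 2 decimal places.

p = 650/2105 ≈ 0.308789.
d = −(3/4) ln(1 − 4p/3) = −0.75 ln(1 − 0.411719) = −0.75 ln(0.588281)
  = −0.75 × (-0.530551) = 0.397913 substitutions/site.
Under a molecular clock d = 2μt, so t = d/(2μ) = 0.397913 / (2 × 0.029) = 6.86 Myr.

6.86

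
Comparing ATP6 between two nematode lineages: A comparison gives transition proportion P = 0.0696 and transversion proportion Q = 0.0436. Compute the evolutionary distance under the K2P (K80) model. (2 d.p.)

0.12

Under the Kimura two-parameter model, d = −½ ln(1 − 2P − Q) − ¼ ln(1 − 2Q).
1 − 2P − Q = 0.8172, giving −½ ln(0.8172) = 0.100936.
1 − 2Q = 0.9128, giving −¼ ln(0.9128) = 0.022810.
d = 0.100936 + 0.022810 = 0.123746.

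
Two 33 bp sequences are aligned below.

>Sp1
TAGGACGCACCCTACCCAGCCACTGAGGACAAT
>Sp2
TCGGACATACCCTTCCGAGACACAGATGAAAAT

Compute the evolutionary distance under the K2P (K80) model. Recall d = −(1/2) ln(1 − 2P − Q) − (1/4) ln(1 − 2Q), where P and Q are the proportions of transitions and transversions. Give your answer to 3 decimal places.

Of 33 sites, 2 differences are transitions and 7 are transversions, so P = 2/33 ≈ 0.060606 and Q = 7/33 ≈ 0.212121.
Under the Kimura two-parameter model, d = −½ ln(1 − 2P − Q) − ¼ ln(1 − 2Q).
1 − 2P − Q = 0.666667, giving −½ ln(0.666667) = 0.202732.
1 − 2Q = 0.575758, giving −¼ ln(0.575758) = 0.138017.
d = 0.202732 + 0.138017 = 0.340749.

0.341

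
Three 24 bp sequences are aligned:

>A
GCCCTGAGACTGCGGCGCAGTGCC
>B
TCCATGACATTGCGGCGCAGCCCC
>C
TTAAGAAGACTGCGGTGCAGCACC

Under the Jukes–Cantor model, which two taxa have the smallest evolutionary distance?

A–B: 6/24 differ, p = 0.250, d = 0.304.
A–C: 9/24 differ, p = 0.375, d = 0.520.
B–C: 8/24 differ, p = 0.333, d = 0.441.
The smallest distance is between A and B.

A and B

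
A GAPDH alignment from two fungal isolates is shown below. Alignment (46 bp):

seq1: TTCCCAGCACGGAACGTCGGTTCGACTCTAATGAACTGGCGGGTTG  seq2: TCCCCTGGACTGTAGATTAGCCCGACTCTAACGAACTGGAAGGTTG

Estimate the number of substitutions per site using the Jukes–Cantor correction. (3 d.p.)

The sequences differ at 14 of 46 sites, so p = 14/46 ≈ 0.304348.
d = −(3/4) ln(1 − 4p/3) = −0.75 ln(1 − 0.405797) = −0.75 ln(0.594203)
  = −0.75 × (-0.520534) = 0.390401 substitutions/site.

0.390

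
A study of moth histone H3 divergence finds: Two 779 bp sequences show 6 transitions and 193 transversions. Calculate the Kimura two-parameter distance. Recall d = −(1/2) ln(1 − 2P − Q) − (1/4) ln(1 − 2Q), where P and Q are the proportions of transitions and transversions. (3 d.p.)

P = 6/779 ≈ 0.007702 and Q = 193/779 ≈ 0.247754.
Under the Kimura two-parameter model, d = −½ ln(1 − 2P − Q) − ¼ ln(1 − 2Q).
1 − 2P − Q = 0.736842, giving −½ ln(0.736842) = 0.152691.
1 − 2Q = 0.504492, giving −¼ ln(0.504492) = 0.171051.
d = 0.152691 + 0.171051 = 0.323742.

0.324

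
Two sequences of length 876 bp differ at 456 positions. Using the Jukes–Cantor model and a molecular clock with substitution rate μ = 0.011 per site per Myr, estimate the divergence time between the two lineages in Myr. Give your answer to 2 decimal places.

40.38

p = 456/876 ≈ 0.520548.
d = −(3/4) ln(1 − 4p/3) = −0.75 ln(1 − 0.694064) = −0.75 ln(0.305936)
  = −0.75 × (-1.184379) = 0.888284 substitutions/site.
Under a molecular clock d = 2μt, so t = d/(2μ) = 0.888284 / (2 × 0.011) = 40.38 Myr.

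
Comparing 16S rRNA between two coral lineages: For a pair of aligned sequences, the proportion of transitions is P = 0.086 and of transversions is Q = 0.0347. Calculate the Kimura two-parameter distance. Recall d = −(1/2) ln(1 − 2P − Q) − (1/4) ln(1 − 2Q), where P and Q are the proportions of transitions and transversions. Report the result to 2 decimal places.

Under the Kimura two-parameter model, d = −½ ln(1 − 2P − Q) − ¼ ln(1 − 2Q).
1 − 2P − Q = 0.7933, giving −½ ln(0.7933) = 0.115777.
1 − 2Q = 0.9306, giving −¼ ln(0.9306) = 0.017981.
d = 0.115777 + 0.017981 = 0.133758.

0.13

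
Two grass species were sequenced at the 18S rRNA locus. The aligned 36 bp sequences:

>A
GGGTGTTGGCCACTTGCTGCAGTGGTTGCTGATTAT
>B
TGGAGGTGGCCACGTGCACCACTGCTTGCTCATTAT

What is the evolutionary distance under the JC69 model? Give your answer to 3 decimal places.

The sequences differ at 9 of 36 sites (1, 4, 6, 14, 18, 19, 22, 25, 31), so p = 9/36 = 0.25.
d = −(3/4) ln(1 − 4p/3) = −0.75 ln(1 − 0.333333) = −0.75 ln(0.666667)
  = −0.75 × (-0.405465) = 0.304099 substitutions/site.

0.304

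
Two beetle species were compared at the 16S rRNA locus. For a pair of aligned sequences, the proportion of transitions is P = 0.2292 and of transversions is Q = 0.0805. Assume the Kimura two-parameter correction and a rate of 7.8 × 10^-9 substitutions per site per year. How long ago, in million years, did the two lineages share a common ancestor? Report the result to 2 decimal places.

Under the Kimura two-parameter model, d = −½ ln(1 − 2P − Q) − ¼ ln(1 − 2Q).
1 − 2P − Q = 0.4611, giving −½ ln(0.4611) = 0.387070.
1 − 2Q = 0.839, giving −¼ ln(0.839) = 0.043886.
d = 0.387070 + 0.043886 = 0.430956.
Under a molecular clock d = 2μt, so t = d/(2μ) = 0.430956 / (2 × 7.8 × 10^-9) = 27.63 million years.

27.63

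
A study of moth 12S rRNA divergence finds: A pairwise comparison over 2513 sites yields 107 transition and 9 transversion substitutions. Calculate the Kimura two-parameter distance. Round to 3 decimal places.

0.048

P = 107/2513 ≈ 0.042579 and Q = 9/2513 ≈ 0.003581.
Under the Kimura two-parameter model, d = −½ ln(1 − 2P − Q) − ¼ ln(1 − 2Q).
1 − 2P − Q = 0.911261, giving −½ ln(0.911261) = 0.046463.
1 − 2Q = 0.992838, giving −¼ ln(0.992838) = 0.001797.
d = 0.046463 + 0.001797 = 0.048260.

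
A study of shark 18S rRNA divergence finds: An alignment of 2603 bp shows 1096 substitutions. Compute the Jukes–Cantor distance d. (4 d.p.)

0.6181

p = 1096/2603 ≈ 0.421053.
d = −(3/4) ln(1 − 4p/3) = −0.75 ln(1 − 0.561404) = −0.75 ln(0.438596)
  = −0.75 × (-0.824177) = 0.618133 substitutions/site.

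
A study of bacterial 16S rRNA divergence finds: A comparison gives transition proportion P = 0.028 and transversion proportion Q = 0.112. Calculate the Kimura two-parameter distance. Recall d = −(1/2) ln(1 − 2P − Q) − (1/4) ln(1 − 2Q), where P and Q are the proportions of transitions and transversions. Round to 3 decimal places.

0.155

Under the Kimura two-parameter model, d = −½ ln(1 − 2P − Q) − ¼ ln(1 − 2Q).
1 − 2P − Q = 0.832, giving −½ ln(0.832) = 0.091961.
1 − 2Q = 0.776, giving −¼ ln(0.776) = 0.063401.
d = 0.091961 + 0.063401 = 0.155362.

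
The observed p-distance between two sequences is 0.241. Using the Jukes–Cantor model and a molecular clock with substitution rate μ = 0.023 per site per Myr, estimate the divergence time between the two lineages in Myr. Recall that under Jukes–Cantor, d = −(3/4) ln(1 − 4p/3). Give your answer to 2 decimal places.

6.32

d = −(3/4) ln(1 − 4p/3) = −0.75 ln(1 − 0.321333) = −0.75 ln(0.678667)
  = −0.75 × (-0.387625) = 0.290719 substitutions/site.
Under a molecular clock d = 2μt, so t = d/(2μ) = 0.290719 / (2 × 0.023) = 6.32 Myr.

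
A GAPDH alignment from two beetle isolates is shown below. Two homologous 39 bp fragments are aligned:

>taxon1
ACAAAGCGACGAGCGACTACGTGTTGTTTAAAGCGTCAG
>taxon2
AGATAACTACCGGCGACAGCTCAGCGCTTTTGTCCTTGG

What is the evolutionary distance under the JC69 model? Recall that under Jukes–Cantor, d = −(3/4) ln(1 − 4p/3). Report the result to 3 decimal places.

0.949

The sequences differ at 21 of 39 sites, so p = 21/39 ≈ 0.538462.
d = −(3/4) ln(1 − 4p/3) = −0.75 ln(1 − 0.717949) = −0.75 ln(0.282051)
  = −0.75 × (-1.265667) = 0.949250 substitutions/site.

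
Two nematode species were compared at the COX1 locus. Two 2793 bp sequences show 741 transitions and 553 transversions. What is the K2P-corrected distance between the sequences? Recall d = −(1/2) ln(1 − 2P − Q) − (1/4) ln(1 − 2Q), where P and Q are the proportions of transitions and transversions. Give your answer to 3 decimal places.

0.778

P = 741/2793 ≈ 0.265306 and Q = 553/2793 ≈ 0.197995.
Under the Kimura two-parameter model, d = −½ ln(1 − 2P − Q) − ¼ ln(1 − 2Q).
1 − 2P − Q = 0.271393, giving −½ ln(0.271393) = 0.652094.
1 − 2Q = 0.60401, giving −¼ ln(0.60401) = 0.126041.
d = 0.652094 + 0.126041 = 0.778135.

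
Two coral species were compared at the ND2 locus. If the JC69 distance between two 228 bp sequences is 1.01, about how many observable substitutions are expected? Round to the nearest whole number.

127

Invert JC69: p = (3/4)(1 − e^(−4d/3)) = 0.75 × (1 − e^(-1.346667)) = 0.75 × (1 − 0.260106) = 0.554921.
Expected differing sites = pL ≈ 0.554921 × 228 = 126.521988 ≈ 127.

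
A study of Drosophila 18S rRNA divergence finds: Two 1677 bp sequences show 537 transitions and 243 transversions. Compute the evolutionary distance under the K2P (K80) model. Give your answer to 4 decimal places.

P = 537/1677 ≈ 0.320215 and Q = 243/1677 ≈ 0.144902.
Under the Kimura two-parameter model, d = −½ ln(1 − 2P − Q) − ¼ ln(1 − 2Q).
1 − 2P − Q = 0.214668, giving −½ ln(0.214668) = 0.769331.
1 − 2Q = 0.710196, giving −¼ ln(0.710196) = 0.085554.
d = 0.769331 + 0.085554 = 0.854885.

0.8549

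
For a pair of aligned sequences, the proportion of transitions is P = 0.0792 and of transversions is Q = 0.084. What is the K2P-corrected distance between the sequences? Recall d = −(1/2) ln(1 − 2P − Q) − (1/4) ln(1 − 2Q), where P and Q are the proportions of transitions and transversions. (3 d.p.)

Under the Kimura two-parameter model, d = −½ ln(1 − 2P − Q) − ¼ ln(1 − 2Q).
1 − 2P − Q = 0.7576, giving −½ ln(0.7576) = 0.138800.
1 − 2Q = 0.832, giving −¼ ln(0.832) = 0.045981.
d = 0.138800 + 0.045981 = 0.184781.

0.185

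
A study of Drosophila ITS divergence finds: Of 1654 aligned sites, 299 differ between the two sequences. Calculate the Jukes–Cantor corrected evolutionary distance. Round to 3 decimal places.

0.207

p = 299/1654 ≈ 0.180774.
d = −(3/4) ln(1 − 4p/3) = −0.75 ln(1 − 0.241032) = −0.75 ln(0.758968)
  = −0.75 × (-0.275796) = 0.206847 substitutions/site.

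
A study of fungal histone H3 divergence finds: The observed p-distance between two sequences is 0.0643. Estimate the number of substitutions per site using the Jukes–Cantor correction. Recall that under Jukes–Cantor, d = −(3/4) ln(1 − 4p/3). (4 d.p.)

0.0672

d = −(3/4) ln(1 − 4p/3) = −0.75 ln(1 − 0.085733) = −0.75 ln(0.914267)
  = −0.75 × (-0.089633) = 0.067225 substitutions/site.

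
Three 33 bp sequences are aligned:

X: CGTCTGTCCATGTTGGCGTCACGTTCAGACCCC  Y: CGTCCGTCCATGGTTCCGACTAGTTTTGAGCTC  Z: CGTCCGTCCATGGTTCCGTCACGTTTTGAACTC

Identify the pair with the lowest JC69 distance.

Y and Z

X–Y: 11/33 differ, p = 0.333, d = 0.441.
X–Z: 8/33 differ, p = 0.242, d = 0.293.
Y–Z: 4/33 differ, p = 0.121, d = 0.132.
The smallest distance is between Y and Z.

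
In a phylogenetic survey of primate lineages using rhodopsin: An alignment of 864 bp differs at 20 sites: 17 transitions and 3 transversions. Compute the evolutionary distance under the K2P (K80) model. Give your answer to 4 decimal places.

0.0236

P = 17/864 ≈ 0.019676 and Q = 3/864 ≈ 0.003472.
Under the Kimura two-parameter model, d = −½ ln(1 − 2P − Q) − ¼ ln(1 − 2Q).
1 − 2P − Q = 0.957176, giving −½ ln(0.957176) = 0.021884.
1 − 2Q = 0.993056, giving −¼ ln(0.993056) = 0.001742.
d = 0.021884 + 0.001742 = 0.023626.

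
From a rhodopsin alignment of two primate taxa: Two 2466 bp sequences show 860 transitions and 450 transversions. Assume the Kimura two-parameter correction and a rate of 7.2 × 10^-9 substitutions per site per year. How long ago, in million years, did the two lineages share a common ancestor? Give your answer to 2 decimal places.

81.49

P = 860/2466 ≈ 0.348743 and Q = 450/2466 ≈ 0.182482.
Under the Kimura two-parameter model, d = −½ ln(1 − 2P − Q) − ¼ ln(1 − 2Q).
1 − 2P − Q = 0.120032, giving −½ ln(0.120032) = 1.059998.
1 − 2Q = 0.635036, giving −¼ ln(0.635036) = 0.113518.
d = 1.059998 + 0.113518 = 1.173516.
Under a molecular clock d = 2μt, so t = d/(2μ) = 1.173516 / (2 × 7.2 × 10^-9) = 81.49 million years.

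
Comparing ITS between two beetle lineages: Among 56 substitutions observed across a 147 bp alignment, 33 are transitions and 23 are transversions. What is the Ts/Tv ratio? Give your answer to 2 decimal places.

1.43

R = 33/23 = 1.434782… ≈ 1.43 (to 2 d.p.).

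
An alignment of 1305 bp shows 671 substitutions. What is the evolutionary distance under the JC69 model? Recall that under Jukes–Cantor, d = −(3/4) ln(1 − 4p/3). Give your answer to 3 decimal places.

p = 671/1305 ≈ 0.514176.
d = −(3/4) ln(1 − 4p/3) = −0.75 ln(1 − 0.685568) = −0.75 ln(0.314432)
  = −0.75 × (-1.156987) = 0.867740 substitutions/site.

0.868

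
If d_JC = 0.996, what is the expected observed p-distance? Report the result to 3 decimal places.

0.551

p = (3/4)(1 − e^(−4d/3)) = 0.75 × (1 − e^(-1.328)) = 0.75 × (1 − 0.265007) = 0.551245.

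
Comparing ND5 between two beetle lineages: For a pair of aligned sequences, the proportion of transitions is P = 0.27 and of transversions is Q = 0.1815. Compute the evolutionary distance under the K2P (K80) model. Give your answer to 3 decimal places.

0.752

Under the Kimura two-parameter model, d = −½ ln(1 − 2P − Q) − ¼ ln(1 − 2Q).
1 − 2P − Q = 0.2785, giving −½ ln(0.2785) = 0.639169.
1 − 2Q = 0.637, giving −¼ ln(0.637) = 0.112746.
d = 0.639169 + 0.112746 = 0.751915.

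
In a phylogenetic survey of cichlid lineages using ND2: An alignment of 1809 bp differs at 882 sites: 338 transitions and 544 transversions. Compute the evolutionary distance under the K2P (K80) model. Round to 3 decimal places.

P = 338/1809 ≈ 0.186844 and Q = 544/1809 ≈ 0.300719.
Under the Kimura two-parameter model, d = −½ ln(1 − 2P − Q) − ¼ ln(1 − 2Q).
1 − 2P − Q = 0.325593, giving −½ ln(0.325593) = 0.561054.
1 − 2Q = 0.398562, giving −¼ ln(0.398562) = 0.229973.
d = 0.561054 + 0.229973 = 0.791027.

0.791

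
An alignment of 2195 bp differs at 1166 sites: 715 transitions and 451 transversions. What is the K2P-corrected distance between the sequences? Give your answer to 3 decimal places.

1.105

P = 715/2195 ≈ 0.32574 and Q = 451/2195 ≈ 0.205467.
Under the Kimura two-parameter model, d = −½ ln(1 − 2P − Q) − ¼ ln(1 − 2Q).
1 − 2P − Q = 0.143053, giving −½ ln(0.143053) = 0.972270.
1 − 2Q = 0.589066, giving −¼ ln(0.589066) = 0.132304.
d = 0.972270 + 0.132304 = 1.104574.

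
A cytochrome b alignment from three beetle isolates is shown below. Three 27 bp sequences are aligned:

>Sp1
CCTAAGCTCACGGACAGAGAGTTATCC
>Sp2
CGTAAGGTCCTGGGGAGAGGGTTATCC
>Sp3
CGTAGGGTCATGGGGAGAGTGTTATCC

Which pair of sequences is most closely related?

Sp1–Sp2: 7/27 differ, p = 0.259, d = 0.318.
Sp1–Sp3: 7/27 differ, p = 0.259, d = 0.318.
Sp2–Sp3: 3/27 differ, p = 0.111, d = 0.120.
The smallest distance is between Sp2 and Sp3.

Sp2 and Sp3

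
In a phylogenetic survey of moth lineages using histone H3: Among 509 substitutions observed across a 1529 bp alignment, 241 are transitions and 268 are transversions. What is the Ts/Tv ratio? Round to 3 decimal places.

0.899

R = 241/268 = 0.899253… ≈ 0.899 (to 3 d.p.).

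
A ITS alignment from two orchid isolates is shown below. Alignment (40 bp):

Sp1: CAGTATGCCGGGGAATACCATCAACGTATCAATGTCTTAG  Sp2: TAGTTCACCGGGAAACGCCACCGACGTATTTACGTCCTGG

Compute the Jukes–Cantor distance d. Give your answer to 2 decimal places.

The sequences differ at 14 of 40 sites, so p = 14/40 = 0.35.
d = −(3/4) ln(1 − 4p/3) = −0.75 ln(1 − 0.466667) = −0.75 ln(0.533333)
  = −0.75 × (-0.628609) = 0.471457 substitutions/site.

0.47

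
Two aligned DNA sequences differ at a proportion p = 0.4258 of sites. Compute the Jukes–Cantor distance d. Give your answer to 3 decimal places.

d = −(3/4) ln(1 − 4p/3) = −0.75 ln(1 − 0.567733) = −0.75 ln(0.432267)
  = −0.75 × (-0.838712) = 0.629034 substitutions/site.

0.629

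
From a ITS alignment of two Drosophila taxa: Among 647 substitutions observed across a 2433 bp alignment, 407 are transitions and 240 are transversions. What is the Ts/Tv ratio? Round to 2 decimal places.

R = 407/240 = 1.695833… ≈ 1.70 (to 2 d.p.).

1.70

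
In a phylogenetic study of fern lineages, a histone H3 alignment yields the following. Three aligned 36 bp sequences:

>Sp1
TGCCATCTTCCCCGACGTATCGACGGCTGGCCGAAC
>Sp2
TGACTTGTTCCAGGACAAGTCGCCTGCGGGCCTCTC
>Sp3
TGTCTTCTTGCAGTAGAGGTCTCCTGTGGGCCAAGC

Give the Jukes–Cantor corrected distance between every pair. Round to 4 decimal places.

d(Sp1,Sp2) = 0.5482, d(Sp1,Sp3) = 0.7449, d(Sp2,Sp3) = 0.3924

Sp1–Sp2: 14/36 sites differ → p ≈ 0.388889, d = −0.75 ln(1 − 0.518519) = 0.548166 ≈ 0.5482.
Sp1–Sp3: 17/36 sites differ → p ≈ 0.472222, d = −0.75 ln(1 − 0.629629) = 0.744938 ≈ 0.7449.
Sp2–Sp3: 11/36 sites differ → p ≈ 0.305556, d = −0.75 ln(1 − 0.407408) = 0.392437 ≈ 0.3924.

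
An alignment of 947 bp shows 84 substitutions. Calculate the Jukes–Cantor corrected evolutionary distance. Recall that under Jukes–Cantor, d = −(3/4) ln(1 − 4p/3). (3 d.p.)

0.094

p = 84/947 ≈ 0.088701.
d = −(3/4) ln(1 − 4p/3) = −0.75 ln(1 − 0.118268) = −0.75 ln(0.881732)
  = −0.75 × (-0.125867) = 0.094400 substitutions/site.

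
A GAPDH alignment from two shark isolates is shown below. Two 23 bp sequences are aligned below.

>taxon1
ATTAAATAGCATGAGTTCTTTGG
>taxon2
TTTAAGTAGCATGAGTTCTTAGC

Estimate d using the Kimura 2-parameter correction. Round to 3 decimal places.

0.198

Of 23 sites, 1 differences are transitions and 3 are transversions, so P = 1/23 ≈ 0.043478 and Q = 3/23 ≈ 0.130435.
Under the Kimura two-parameter model, d = −½ ln(1 − 2P − Q) − ¼ ln(1 − 2Q).
1 − 2P − Q = 0.782609, giving −½ ln(0.782609) = 0.122561.
1 − 2Q = 0.73913, giving −¼ ln(0.73913) = 0.075570.
d = 0.122561 + 0.075570 = 0.198131.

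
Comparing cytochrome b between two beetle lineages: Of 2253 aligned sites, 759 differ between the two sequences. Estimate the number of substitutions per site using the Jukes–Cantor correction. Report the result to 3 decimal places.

0.447

p = 759/2253 ≈ 0.336884.
d = −(3/4) ln(1 − 4p/3) = −0.75 ln(1 − 0.449179) = −0.75 ln(0.550821)
  = −0.75 × (-0.596345) = 0.447259 substitutions/site.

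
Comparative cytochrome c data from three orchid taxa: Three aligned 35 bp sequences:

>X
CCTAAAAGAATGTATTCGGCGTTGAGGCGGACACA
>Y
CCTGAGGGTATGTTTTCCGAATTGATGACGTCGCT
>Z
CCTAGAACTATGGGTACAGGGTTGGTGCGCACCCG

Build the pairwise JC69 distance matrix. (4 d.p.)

d(X,Y) = 0.5716, d(X,Z) = 0.5128, d(Y,Z) = 0.8681

X–Y: 14/35 sites differ → p = 0.4, d = −0.75 ln(1 − 0.533333) = 0.571605 ≈ 0.5716.
X–Z: 13/35 sites differ → p ≈ 0.371429, d = −0.75 ln(1 − 0.495239) = 0.512753 ≈ 0.5128.
Y–Z: 18/35 sites differ → p ≈ 0.514286, d = −0.75 ln(1 − 0.685715) = 0.868091 ≈ 0.8681.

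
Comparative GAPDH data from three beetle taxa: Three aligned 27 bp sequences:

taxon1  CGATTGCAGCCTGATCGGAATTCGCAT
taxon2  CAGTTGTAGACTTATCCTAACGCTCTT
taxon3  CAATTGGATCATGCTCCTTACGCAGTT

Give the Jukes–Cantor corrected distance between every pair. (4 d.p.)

d(taxon1,taxon2) = 0.5876, d(taxon1,taxon3) = 0.7704, d(taxon2,taxon3) = 0.5107

taxon1–taxon2: 11/27 sites differ → p ≈ 0.407407, d = −0.75 ln(1 − 0.543209) = 0.587647 ≈ 0.5876.
taxon1–taxon3: 13/27 sites differ → p ≈ 0.481481, d = −0.75 ln(1 − 0.641975) = 0.770364 ≈ 0.7704.
taxon2–taxon3: 10/27 sites differ → p ≈ 0.37037, d = −0.75 ln(1 − 0.493827) = 0.510658 ≈ 0.5107.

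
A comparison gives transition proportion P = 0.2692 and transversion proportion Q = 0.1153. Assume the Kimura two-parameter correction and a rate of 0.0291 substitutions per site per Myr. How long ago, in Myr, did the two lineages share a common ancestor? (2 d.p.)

10.24

Under the Kimura two-parameter model, d = −½ ln(1 − 2P − Q) − ¼ ln(1 − 2Q).
1 − 2P − Q = 0.3463, giving −½ ln(0.3463) = 0.530225.
1 − 2Q = 0.7694, giving −¼ ln(0.7694) = 0.065536.
d = 0.530225 + 0.065536 = 0.595761.
Under a molecular clock d = 2μt, so t = d/(2μ) = 0.595761 / (2 × 0.0291) = 10.24 Myr.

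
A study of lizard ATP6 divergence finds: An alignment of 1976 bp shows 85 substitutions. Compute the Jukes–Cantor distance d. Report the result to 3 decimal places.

0.044

p = 85/1976 ≈ 0.043016.
d = −(3/4) ln(1 − 4p/3) = −0.75 ln(1 − 0.057355) = −0.75 ln(0.942645)
  = −0.75 × (-0.059066) = 0.044300 substitutions/site.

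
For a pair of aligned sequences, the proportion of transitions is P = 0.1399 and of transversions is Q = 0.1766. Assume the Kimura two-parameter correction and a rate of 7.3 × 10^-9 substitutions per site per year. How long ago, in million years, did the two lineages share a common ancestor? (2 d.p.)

Under the Kimura two-parameter model, d = −½ ln(1 − 2P − Q) − ¼ ln(1 − 2Q).
1 − 2P − Q = 0.5436, giving −½ ln(0.5436) = 0.304771.
1 − 2Q = 0.6468, giving −¼ ln(0.6468) = 0.108930.
d = 0.304771 + 0.108930 = 0.413701.
Under a molecular clock d = 2μt, so t = d/(2μ) = 0.413701 / (2 × 7.3 × 10^-9) = 28.34 million years.

28.34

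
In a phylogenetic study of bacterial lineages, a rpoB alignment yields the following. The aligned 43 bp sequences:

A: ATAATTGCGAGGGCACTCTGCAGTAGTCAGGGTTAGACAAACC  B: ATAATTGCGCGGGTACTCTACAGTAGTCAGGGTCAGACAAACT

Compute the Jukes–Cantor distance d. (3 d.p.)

0.126

The sequences differ at 5 of 43 sites (10, 14, 20, 34, 43), so p = 5/43 ≈ 0.116279.
d = −(3/4) ln(1 − 4p/3) = −0.75 ln(1 − 0.155039) = −0.75 ln(0.844961)
  = −0.75 × (-0.168465) = 0.126349 substitutions/site.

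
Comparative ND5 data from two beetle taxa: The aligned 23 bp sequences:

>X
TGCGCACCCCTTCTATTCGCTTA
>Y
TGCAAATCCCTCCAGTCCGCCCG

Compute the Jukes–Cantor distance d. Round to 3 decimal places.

0.650

The sequences differ at 10 of 23 sites (4, 5, 7, 12, 14, 15, 17, 21, 22, 23), so p = 10/23 ≈ 0.434783.
d = −(3/4) ln(1 − 4p/3) = −0.75 ln(1 − 0.579711) = −0.75 ln(0.420289)
  = −0.75 × (-0.866813) = 0.650110 substitutions/site.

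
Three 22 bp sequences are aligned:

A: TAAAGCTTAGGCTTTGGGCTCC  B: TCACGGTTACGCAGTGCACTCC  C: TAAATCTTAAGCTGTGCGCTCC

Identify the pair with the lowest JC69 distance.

A–B: 8/22 differ, p = 0.364, d = 0.497.
A–C: 4/22 differ, p = 0.182, d = 0.208.
B–C: 7/22 differ, p = 0.318, d = 0.414.
The smallest distance is between A and C.

A and C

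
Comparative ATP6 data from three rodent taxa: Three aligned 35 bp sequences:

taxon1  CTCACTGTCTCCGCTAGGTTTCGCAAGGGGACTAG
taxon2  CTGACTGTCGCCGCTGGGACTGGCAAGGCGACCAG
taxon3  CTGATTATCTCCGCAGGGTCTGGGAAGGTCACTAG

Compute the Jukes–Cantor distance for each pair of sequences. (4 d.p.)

d(taxon1,taxon2) = 0.2726, d(taxon1,taxon3) = 0.3597, d(taxon2,taxon3) = 0.3149

taxon1–taxon2: 8/35 sites differ → p ≈ 0.228571, d = −0.75 ln(1 − 0.304761) = 0.272625 ≈ 0.2726.
taxon1–taxon3: 10/35 sites differ → p ≈ 0.285714, d = −0.75 ln(1 − 0.380952) = 0.359679 ≈ 0.3597.
taxon2–taxon3: 9/35 sites differ → p ≈ 0.257143, d = −0.75 ln(1 − 0.342857) = 0.314890 ≈ 0.3149.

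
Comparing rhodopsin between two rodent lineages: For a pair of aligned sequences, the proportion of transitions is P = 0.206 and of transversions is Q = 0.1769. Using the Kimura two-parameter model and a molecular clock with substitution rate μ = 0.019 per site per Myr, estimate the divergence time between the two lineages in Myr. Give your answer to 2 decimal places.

Under the Kimura two-parameter model, d = −½ ln(1 − 2P − Q) − ¼ ln(1 − 2Q).
1 − 2P − Q = 0.4111, giving −½ ln(0.4111) = 0.444459.
1 − 2Q = 0.6462, giving −¼ ln(0.6462) = 0.109162.
d = 0.444459 + 0.109162 = 0.553621.
Under a molecular clock d = 2μt, so t = d/(2μ) = 0.553621 / (2 × 0.019) = 14.57 Myr.

14.57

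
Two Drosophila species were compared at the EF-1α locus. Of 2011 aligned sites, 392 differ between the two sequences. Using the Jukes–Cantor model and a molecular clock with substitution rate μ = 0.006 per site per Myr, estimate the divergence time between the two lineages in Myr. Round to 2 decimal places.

p = 392/2011 ≈ 0.194928.
d = −(3/4) ln(1 − 4p/3) = −0.75 ln(1 − 0.259904) = −0.75 ln(0.740096)
  = −0.75 × (-0.300975) = 0.225731 substitutions/site.
Under a molecular clock d = 2μt, so t = d/(2μ) = 0.225731 / (2 × 0.006) = 18.81 Myr.

18.81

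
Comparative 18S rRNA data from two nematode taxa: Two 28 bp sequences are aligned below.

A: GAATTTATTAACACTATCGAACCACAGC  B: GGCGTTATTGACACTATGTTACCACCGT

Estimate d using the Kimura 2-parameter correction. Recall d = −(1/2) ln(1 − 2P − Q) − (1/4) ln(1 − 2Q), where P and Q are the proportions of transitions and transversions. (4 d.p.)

Of 28 sites, 3 differences are transitions and 6 are transversions, so P = 3/28 ≈ 0.107143 and Q = 6/28 ≈ 0.214286.
Under the Kimura two-parameter model, d = −½ ln(1 − 2P − Q) − ¼ ln(1 − 2Q).
1 − 2P − Q = 0.571428, giving −½ ln(0.571428) = 0.279808.
1 − 2Q = 0.571428, giving −¼ ln(0.571428) = 0.139904.
d = 0.279808 + 0.139904 = 0.419712.

0.4197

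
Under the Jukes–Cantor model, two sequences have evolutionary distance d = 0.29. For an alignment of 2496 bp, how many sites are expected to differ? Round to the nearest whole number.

600

Invert JC69: p = (3/4)(1 − e^(−4d/3)) = 0.75 × (1 − e^(-0.386667)) = 0.75 × (1 − 0.679317) = 0.240512.
Expected differing sites = pL ≈ 0.240512 × 2496 = 600.317952 ≈ 600.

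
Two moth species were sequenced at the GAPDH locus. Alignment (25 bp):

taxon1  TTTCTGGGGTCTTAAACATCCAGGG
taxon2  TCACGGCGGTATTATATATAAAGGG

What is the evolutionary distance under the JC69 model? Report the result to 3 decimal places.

The sequences differ at 9 of 25 sites (2, 3, 5, 7, 11, 15, 17, 20, 21), so p = 9/25 = 0.36.
d = −(3/4) ln(1 − 4p/3) = −0.75 ln(1 − 0.48) = −0.75 ln(0.52)
  = −0.75 × (-0.653926) = 0.490445 substitutions/site.

0.490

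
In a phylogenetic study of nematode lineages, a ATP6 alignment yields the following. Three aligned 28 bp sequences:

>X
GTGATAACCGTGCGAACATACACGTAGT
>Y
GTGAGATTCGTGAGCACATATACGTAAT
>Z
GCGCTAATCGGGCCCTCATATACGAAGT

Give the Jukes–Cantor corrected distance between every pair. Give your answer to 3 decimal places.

X–Y: 7/28 sites differ → p = 0.25, d = −0.75 ln(1 − 0.333333) = 0.304098 ≈ 0.304.
X–Z: 9/28 sites differ → p ≈ 0.321429, d = −0.75 ln(1 − 0.428572) = 0.419713 ≈ 0.420.
Y–Z: 10/28 sites differ → p ≈ 0.357143, d = −0.75 ln(1 − 0.476191) = 0.484971 ≈ 0.485.

d(X,Y) = 0.304, d(X,Z) = 0.420, d(Y,Z) = 0.485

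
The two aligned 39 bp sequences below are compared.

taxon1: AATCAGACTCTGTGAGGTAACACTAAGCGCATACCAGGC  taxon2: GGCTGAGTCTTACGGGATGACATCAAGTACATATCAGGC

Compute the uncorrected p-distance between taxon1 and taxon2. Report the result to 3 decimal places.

0.513

The sequences differ at 20 of 39 positions.
p = 20/39 = 0.512820… ≈ 0.513 (to 3 d.p.).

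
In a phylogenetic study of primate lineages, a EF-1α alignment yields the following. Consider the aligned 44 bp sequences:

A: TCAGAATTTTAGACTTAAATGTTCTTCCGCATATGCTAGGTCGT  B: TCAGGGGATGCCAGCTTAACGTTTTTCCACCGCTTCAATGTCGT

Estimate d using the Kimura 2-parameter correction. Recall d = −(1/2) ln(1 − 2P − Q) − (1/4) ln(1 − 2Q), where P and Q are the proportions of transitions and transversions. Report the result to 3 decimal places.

Of 44 sites, 6 differences are transitions and 13 are transversions, so P = 6/44 ≈ 0.136364 and Q = 13/44 ≈ 0.295455.
Under the Kimura two-parameter model, d = −½ ln(1 − 2P − Q) − ¼ ln(1 − 2Q).
1 − 2P − Q = 0.431817, giving −½ ln(0.431817) = 0.419877.
1 − 2Q = 0.40909, giving −¼ ln(0.40909) = 0.223455.
d = 0.419877 + 0.223455 = 0.643332.

0.643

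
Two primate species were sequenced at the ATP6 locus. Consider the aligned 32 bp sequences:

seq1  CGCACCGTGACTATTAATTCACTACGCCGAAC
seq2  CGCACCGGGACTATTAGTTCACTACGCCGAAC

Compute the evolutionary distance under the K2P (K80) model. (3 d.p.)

0.065

Of 32 sites, 1 differences are transitions and 1 are transversions, so P = 1/32 = 0.03125 and Q = 1/32 = 0.03125.
Under the Kimura two-parameter model, d = −½ ln(1 − 2P − Q) − ¼ ln(1 − 2Q).
1 − 2P − Q = 0.90625, giving −½ ln(0.90625) = 0.049220.
1 − 2Q = 0.9375, giving −¼ ln(0.9375) = 0.016135.
d = 0.049220 + 0.016135 = 0.065355.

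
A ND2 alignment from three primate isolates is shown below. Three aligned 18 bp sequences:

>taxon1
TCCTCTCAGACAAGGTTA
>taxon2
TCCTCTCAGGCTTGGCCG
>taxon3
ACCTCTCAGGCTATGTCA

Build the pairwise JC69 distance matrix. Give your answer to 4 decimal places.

taxon1–taxon2: 6/18 sites differ → p ≈ 0.333333, d = −0.75 ln(1 − 0.444444) = 0.440839 ≈ 0.4408.
taxon1–taxon3: 5/18 sites differ → p ≈ 0.277778, d = −0.75 ln(1 − 0.370371) = 0.346968 ≈ 0.3470.
taxon2–taxon3: 5/18 sites differ → p ≈ 0.277778, d = −0.75 ln(1 − 0.370371) = 0.346968 ≈ 0.3470.

d(taxon1,taxon2) = 0.4408, d(taxon1,taxon3) = 0.3470, d(taxon2,taxon3) = 0.3470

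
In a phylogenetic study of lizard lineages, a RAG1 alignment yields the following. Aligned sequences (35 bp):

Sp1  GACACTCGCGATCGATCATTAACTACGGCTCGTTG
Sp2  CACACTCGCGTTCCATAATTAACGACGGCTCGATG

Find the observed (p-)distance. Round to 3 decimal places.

0.171

The sequences differ at 6 of 35 positions (sites 1, 11, 14, 17, 24, 33).
p = 6/35 = 0.171428… ≈ 0.171 (to 3 d.p.).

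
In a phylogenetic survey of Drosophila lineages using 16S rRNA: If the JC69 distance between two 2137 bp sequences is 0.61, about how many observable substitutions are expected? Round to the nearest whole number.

Invert JC69: p = (3/4)(1 − e^(−4d/3)) = 0.75 × (1 − e^(-0.813333)) = 0.75 × (1 − 0.443378) = 0.417467.
Expected differing sites = pL ≈ 0.417467 × 2137 = 892.126979 ≈ 892.

892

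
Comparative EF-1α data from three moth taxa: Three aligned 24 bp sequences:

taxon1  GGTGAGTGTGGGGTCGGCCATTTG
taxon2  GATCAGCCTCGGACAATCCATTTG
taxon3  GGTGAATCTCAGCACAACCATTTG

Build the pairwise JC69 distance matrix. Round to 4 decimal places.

taxon1–taxon2: 10/24 sites differ → p ≈ 0.416667, d = −0.75 ln(1 − 0.555556) = 0.608198 ≈ 0.6082.
taxon1–taxon3: 8/24 sites differ → p ≈ 0.333333, d = −0.75 ln(1 − 0.444444) = 0.440839 ≈ 0.4408.
taxon2–taxon3: 9/24 sites differ → p = 0.375, d = −0.75 ln(1 − 0.5) = 0.519860 ≈ 0.5199.

d(taxon1,taxon2) = 0.6082, d(taxon1,taxon3) = 0.4408, d(taxon2,taxon3) = 0.5199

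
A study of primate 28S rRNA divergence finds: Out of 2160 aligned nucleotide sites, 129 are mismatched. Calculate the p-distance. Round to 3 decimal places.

0.060

p = 129/2160 = 0.059722… ≈ 0.060 (to 3 d.p.).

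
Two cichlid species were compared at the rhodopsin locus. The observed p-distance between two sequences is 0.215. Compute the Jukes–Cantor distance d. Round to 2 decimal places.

0.25

d = −(3/4) ln(1 − 4p/3) = −0.75 ln(1 − 0.286667) = −0.75 ln(0.713333)
  = −0.75 × (-0.337807) = 0.253355 substitutions/site.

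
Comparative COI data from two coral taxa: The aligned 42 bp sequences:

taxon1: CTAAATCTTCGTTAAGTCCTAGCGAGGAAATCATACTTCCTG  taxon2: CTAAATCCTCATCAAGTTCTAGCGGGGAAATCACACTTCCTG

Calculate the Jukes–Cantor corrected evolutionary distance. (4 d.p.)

The sequences differ at 6 of 42 sites (8, 11, 13, 18, 25, 34), so p = 6/42 ≈ 0.142857.
d = −(3/4) ln(1 − 4p/3) = −0.75 ln(1 − 0.190476) = −0.75 ln(0.809524)
  = −0.75 × (-0.211309) = 0.158482 substitutions/site.

0.1585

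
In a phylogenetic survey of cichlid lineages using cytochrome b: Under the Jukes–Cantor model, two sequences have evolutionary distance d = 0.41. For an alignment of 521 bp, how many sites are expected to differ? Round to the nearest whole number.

165

Invert JC69: p = (3/4)(1 − e^(−4d/3)) = 0.75 × (1 − e^(-0.546667)) = 0.75 × (1 − 0.578876) = 0.315843.
Expected differing sites = pL ≈ 0.315843 × 521 = 164.554203 ≈ 165.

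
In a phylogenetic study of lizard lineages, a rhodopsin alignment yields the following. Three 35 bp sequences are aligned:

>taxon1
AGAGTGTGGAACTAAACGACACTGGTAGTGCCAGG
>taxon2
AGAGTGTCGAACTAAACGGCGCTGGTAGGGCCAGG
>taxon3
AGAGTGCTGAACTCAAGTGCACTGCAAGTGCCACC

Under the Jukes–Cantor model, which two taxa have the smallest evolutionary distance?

taxon1 and taxon2

taxon1–taxon2: 4/35 differ, p = 0.114, d = 0.124.
taxon1–taxon3: 10/35 differ, p = 0.286, d = 0.360.
taxon2–taxon3: 11/35 differ, p = 0.314, d = 0.407.
The smallest distance is between taxon1 and taxon2.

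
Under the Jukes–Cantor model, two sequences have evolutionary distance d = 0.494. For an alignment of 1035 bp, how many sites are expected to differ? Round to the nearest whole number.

375

Invert JC69: p = (3/4)(1 − e^(−4d/3)) = 0.75 × (1 − e^(-0.658667)) = 0.75 × (1 − 0.517541) = 0.361844.
Expected differing sites = pL ≈ 0.361844 × 1035 = 374.50854 ≈ 375.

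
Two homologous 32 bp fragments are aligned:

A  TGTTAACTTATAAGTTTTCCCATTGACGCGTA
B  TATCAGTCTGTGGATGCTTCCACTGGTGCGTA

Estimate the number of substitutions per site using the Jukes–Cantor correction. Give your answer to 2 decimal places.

The sequences differ at 15 of 32 sites, so p = 15/32 = 0.46875.
d = −(3/4) ln(1 − 4p/3) = −0.75 ln(1 − 0.625) = −0.75 ln(0.375)
  = −0.75 × (-0.980829) = 0.735622 substitutions/site.

0.74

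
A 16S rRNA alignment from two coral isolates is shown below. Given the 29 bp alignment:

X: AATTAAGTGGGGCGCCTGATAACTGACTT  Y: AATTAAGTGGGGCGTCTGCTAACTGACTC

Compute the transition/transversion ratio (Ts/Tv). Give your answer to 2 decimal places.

2.00

Transitions are A↔G and C↔T; transversions are all other mismatches.
Transitions: 2. Transversions: 1.
R = 2/1 = 2.00.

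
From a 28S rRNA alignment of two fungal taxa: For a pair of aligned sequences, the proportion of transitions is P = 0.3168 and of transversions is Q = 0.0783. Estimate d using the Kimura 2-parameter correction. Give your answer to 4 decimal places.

Under the Kimura two-parameter model, d = −½ ln(1 − 2P − Q) − ¼ ln(1 − 2Q).
1 − 2P − Q = 0.2881, giving −½ ln(0.2881) = 0.622224.
1 − 2Q = 0.8434, giving −¼ ln(0.8434) = 0.042578.
d = 0.622224 + 0.042578 = 0.664802.

0.6648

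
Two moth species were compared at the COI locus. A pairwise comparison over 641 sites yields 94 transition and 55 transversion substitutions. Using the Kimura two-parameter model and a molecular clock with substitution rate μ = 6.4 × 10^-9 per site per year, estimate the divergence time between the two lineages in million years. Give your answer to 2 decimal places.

22.29

P = 94/641 ≈ 0.146646 and Q = 55/641 ≈ 0.085803.
Under the Kimura two-parameter model, d = −½ ln(1 − 2P − Q) − ¼ ln(1 − 2Q).
1 − 2P − Q = 0.620905, giving −½ ln(0.620905) = 0.238289.
1 − 2Q = 0.828394, giving −¼ ln(0.828394) = 0.047067.
d = 0.238289 + 0.047067 = 0.285356.
Under a molecular clock d = 2μt, so t = d/(2μ) = 0.285356 / (2 × 6.4 × 10^-9) = 22.29 million years.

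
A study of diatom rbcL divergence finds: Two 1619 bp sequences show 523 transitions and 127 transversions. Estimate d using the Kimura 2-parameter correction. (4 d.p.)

P = 523/1619 ≈ 0.323039 and Q = 127/1619 ≈ 0.078443.
Under the Kimura two-parameter model, d = −½ ln(1 − 2P − Q) − ¼ ln(1 − 2Q).
1 − 2P − Q = 0.275479, giving −½ ln(0.275479) = 0.644622.
1 − 2Q = 0.843114, giving −¼ ln(0.843114) = 0.042663.
d = 0.644622 + 0.042663 = 0.687285.

0.6873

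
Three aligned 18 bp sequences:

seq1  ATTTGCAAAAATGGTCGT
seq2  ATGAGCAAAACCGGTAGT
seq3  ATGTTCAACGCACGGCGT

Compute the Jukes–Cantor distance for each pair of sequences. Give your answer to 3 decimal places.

d(seq1,seq2) = 0.347, d(seq1,seq3) = 0.673, d(seq2,seq3) = 0.673

seq1–seq2: 5/18 sites differ → p ≈ 0.277778, d = −0.75 ln(1 − 0.370371) = 0.346968 ≈ 0.347.
seq1–seq3: 8/18 sites differ → p ≈ 0.444444, d = −0.75 ln(1 − 0.592592) = 0.673455 ≈ 0.673.
seq2–seq3: 8/18 sites differ → p ≈ 0.444444, d = −0.75 ln(1 − 0.592592) = 0.673455 ≈ 0.673.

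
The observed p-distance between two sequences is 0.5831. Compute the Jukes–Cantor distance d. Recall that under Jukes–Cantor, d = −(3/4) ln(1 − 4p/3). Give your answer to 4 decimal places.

d = −(3/4) ln(1 − 4p/3) = −0.75 ln(1 − 0.777467) = −0.75 ln(0.222533)
  = −0.75 × (-1.502680) = 1.127010 substitutions/site.

1.1270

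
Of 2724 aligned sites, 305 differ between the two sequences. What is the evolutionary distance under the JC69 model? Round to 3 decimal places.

0.121

p = 305/2724 ≈ 0.111968.
d = −(3/4) ln(1 − 4p/3) = −0.75 ln(1 − 0.149291) = −0.75 ln(0.850709)
  = −0.75 × (-0.161685) = 0.121264 substitutions/site.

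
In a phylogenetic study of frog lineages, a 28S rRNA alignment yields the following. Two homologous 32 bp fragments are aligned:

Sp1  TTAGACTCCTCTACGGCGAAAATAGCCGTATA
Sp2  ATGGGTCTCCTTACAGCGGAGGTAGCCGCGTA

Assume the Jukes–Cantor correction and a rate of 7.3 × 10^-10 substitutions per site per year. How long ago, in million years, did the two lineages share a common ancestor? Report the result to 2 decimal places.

449.73

The sequences differ at 14 of 32 sites, so p = 14/32 = 0.4375.
d = −(3/4) ln(1 − 4p/3) = −0.75 ln(1 − 0.583333) = −0.75 ln(0.416667)
  = −0.75 × (-0.875468) = 0.656601 substitutions/site.
Under a molecular clock d = 2μt, so t = d/(2μ) = 0.656601 / (2 × 7.3 × 10^-10) = 449.73 million years.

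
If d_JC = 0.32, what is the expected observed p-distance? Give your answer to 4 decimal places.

0.2605

p = (3/4)(1 − e^(−4d/3)) = 0.75 × (1 − e^(-0.426667)) = 0.75 × (1 − 0.652681) = 0.260489.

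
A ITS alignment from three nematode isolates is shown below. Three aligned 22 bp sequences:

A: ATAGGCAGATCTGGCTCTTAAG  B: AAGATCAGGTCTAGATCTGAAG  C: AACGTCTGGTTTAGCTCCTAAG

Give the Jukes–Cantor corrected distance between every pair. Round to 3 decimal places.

A–B: 8/22 sites differ → p ≈ 0.363636, d = −0.75 ln(1 − 0.484848) = 0.497470 ≈ 0.497.
A–C: 8/22 sites differ → p ≈ 0.363636, d = −0.75 ln(1 − 0.484848) = 0.497470 ≈ 0.497.
B–C: 7/22 sites differ → p ≈ 0.318182, d = −0.75 ln(1 − 0.424243) = 0.414052 ≈ 0.414.

d(A,B) = 0.497, d(A,C) = 0.497, d(B,C) = 0.414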